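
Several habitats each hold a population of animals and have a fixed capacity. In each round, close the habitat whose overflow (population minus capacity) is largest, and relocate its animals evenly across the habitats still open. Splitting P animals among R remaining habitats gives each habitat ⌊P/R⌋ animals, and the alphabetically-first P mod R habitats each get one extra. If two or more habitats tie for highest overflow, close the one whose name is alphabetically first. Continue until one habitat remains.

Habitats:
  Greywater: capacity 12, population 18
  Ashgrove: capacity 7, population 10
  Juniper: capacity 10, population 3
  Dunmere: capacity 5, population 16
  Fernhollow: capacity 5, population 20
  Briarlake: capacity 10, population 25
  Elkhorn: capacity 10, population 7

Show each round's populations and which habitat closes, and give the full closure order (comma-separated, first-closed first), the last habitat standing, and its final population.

Round 1: Ashgrove=10 Briarlake=25 Dunmere=16 Elkhorn=7 Fernhollow=20 Greywater=18 Juniper=3 → close Briarlake (overflow 15)
  25÷6 = 4 each, +1 to first 1
Round 2: Ashgrove=15 Dunmere=20 Elkhorn=11 Fernhollow=24 Greywater=22 Juniper=7 → close Fernhollow (overflow 19)
  24÷5 = 4 each, +1 to first 4
Round 3: Ashgrove=20 Dunmere=25 Elkhorn=16 Greywater=27 Juniper=11 → close Dunmere (overflow 20)
  25÷4 = 6 each, +1 to first 1
Round 4: Ashgrove=27 Elkhorn=22 Greywater=33 Juniper=17 → close Greywater (overflow 21)
  33÷3 = 11 each, +1 to first 0
Round 5: Ashgrove=38 Elkhorn=33 Juniper=28 → close Ashgrove (overflow 31)
  38÷2 = 19 each, +1 to first 0
Round 6: Elkhorn=52 Juniper=47 → close Elkhorn (overflow 42)
  52÷1 = 52 each, +1 to first 0

Closure order: Briarlake, Fernhollow, Dunmere, Greywater, Ashgrove, Elkhorn
Last habitat: Juniper with 99 animals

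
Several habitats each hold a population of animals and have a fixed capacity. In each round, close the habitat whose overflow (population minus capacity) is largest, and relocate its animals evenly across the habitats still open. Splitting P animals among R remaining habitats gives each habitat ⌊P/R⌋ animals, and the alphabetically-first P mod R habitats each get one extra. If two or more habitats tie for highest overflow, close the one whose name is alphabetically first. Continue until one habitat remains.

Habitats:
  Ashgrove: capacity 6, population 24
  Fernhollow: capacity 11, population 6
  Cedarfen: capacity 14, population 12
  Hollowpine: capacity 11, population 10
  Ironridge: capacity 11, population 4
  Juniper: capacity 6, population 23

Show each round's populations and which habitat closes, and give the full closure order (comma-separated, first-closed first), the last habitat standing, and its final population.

Closure order: Ashgrove, Juniper, Hollowpine, Cedarfen, Fernhollow
Last habitat: Ironridge with 79 animals

Round 1: Ashgrove=24 Cedarfen=12 Fernhollow=6 Hollowpine=10 Ironridge=4 Juniper=23 → close Ashgrove (overflow 18)
  24÷5 = 4 each, +1 to first 4
Round 2: Cedarfen=17 Fernhollow=11 Hollowpine=15 Ironridge=9 Juniper=27 → close Juniper (overflow 21)
  27÷4 = 6 each, +1 to first 3
Round 3: Cedarfen=24 Fernhollow=18 Hollowpine=22 Ironridge=15 → close Hollowpine (overflow 11)
  22÷3 = 7 each, +1 to first 1
Round 4: Cedarfen=32 Fernhollow=25 Ironridge=22 → close Cedarfen (overflow 18)
  32÷2 = 16 each, +1 to first 0
Round 5: Fernhollow=41 Ironridge=38 → close Fernhollow (overflow 30)
  41÷1 = 41 each, +1 to first 0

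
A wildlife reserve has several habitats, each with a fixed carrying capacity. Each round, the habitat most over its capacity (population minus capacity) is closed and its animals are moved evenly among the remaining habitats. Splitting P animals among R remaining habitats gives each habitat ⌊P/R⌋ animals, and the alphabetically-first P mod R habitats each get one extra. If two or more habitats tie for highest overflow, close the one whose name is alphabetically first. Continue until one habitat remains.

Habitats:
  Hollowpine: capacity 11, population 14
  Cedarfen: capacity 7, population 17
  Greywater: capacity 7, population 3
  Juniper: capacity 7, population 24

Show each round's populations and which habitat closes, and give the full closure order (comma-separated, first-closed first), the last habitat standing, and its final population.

Round 1: Cedarfen=17 Greywater=3 Hollowpine=14 Juniper=24 → close Juniper (overflow 17)
  24÷3 = 8 each, +1 to first 0
Round 2: Cedarfen=25 Greywater=11 Hollowpine=22 → close Cedarfen (overflow 18)
  25÷2 = 12 each, +1 to first 1
Round 3: Greywater=24 Hollowpine=34 → close Hollowpine (overflow 23)
  34÷1 = 34 each, +1 to first 0

Closure order: Juniper, Cedarfen, Hollowpine
Last habitat: Greywater with 58 animals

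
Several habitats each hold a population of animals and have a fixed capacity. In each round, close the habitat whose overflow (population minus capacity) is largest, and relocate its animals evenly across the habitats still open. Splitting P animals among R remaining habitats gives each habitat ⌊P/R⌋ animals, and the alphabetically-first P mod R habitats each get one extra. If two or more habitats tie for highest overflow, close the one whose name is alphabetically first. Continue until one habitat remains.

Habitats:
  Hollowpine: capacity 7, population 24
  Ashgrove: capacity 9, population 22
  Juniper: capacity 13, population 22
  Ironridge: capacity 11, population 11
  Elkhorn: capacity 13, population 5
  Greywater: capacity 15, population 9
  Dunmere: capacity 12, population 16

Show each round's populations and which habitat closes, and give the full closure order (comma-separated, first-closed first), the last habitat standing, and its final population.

Round 1: Ashgrove=22 Dunmere=16 Elkhorn=5 Greywater=9 Hollowpine=24 Ironridge=11 Juniper=22 → close Hollowpine (overflow 17)
  24÷6 = 4 each, +1 to first 0
Round 2: Ashgrove=26 Dunmere=20 Elkhorn=9 Greywater=13 Ironridge=15 Juniper=26 → close Ashgrove (overflow 17)
  26÷5 = 5 each, +1 to first 1
Round 3: Dunmere=26 Elkhorn=14 Greywater=18 Ironridge=20 Juniper=31 → close Juniper (overflow 18)
  31÷4 = 7 each, +1 to first 3
Round 4: Dunmere=34 Elkhorn=22 Greywater=26 Ironridge=27 → close Dunmere (overflow 22)
  34÷3 = 11 each, +1 to first 1
Round 5: Elkhorn=34 Greywater=37 Ironridge=38 → close Ironridge (overflow 27)
  38÷2 = 19 each, +1 to first 0
Round 6: Elkhorn=53 Greywater=56 → close Greywater (overflow 41)
  56÷1 = 56 each, +1 to first 0

Closure order: Hollowpine, Ashgrove, Juniper, Dunmere, Ironridge, Greywater
Last habitat: Elkhorn with 109 animals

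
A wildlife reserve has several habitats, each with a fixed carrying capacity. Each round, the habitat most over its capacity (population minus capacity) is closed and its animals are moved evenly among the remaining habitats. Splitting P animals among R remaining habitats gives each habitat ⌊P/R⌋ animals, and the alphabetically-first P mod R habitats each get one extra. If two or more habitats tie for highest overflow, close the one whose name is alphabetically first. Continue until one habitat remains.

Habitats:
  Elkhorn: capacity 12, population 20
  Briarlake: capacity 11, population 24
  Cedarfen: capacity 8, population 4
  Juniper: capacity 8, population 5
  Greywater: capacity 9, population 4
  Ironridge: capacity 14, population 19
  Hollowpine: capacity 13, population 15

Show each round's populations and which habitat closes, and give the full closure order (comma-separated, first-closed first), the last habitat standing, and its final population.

Round 1: Briarlake=24 Cedarfen=4 Elkhorn=20 Greywater=4 Hollowpine=15 Ironridge=19 Juniper=5 → close Briarlake (overflow 13)
  24÷6 = 4 each, +1 to first 0
Round 2: Cedarfen=8 Elkhorn=24 Greywater=8 Hollowpine=19 Ironridge=23 Juniper=9 → close Elkhorn (overflow 12)
  24÷5 = 4 each, +1 to first 4
Round 3: Cedarfen=13 Greywater=13 Hollowpine=24 Ironridge=28 Juniper=13 → close Ironridge (overflow 14)
  28÷4 = 7 each, +1 to first 0
Round 4: Cedarfen=20 Greywater=20 Hollowpine=31 Juniper=20 → close Hollowpine (overflow 18)
  31÷3 = 10 each, +1 to first 1
Round 5: Cedarfen=31 Greywater=30 Juniper=30 → close Cedarfen (overflow 23)
  31÷2 = 15 each, +1 to first 1
Round 6: Greywater=46 Juniper=45 → close Greywater (overflow 37)
  46÷1 = 46 each, +1 to first 0

Closure order: Briarlake, Elkhorn, Ironridge, Hollowpine, Cedarfen, Greywater
Last habitat: Juniper with 91 animals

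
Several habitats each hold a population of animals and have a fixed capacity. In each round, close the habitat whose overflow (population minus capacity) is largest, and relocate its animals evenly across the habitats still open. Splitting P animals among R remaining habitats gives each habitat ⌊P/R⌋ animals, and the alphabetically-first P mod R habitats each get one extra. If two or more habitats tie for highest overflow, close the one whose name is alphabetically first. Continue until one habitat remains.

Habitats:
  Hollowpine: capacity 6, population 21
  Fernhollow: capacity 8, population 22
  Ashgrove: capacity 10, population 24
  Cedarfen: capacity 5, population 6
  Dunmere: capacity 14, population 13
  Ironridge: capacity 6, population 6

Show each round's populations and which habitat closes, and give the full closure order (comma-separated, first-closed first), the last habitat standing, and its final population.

Round 1: Ashgrove=24 Cedarfen=6 Dunmere=13 Fernhollow=22 Hollowpine=21 Ironridge=6 → close Hollowpine (overflow 15)
  21÷5 = 4 each, +1 to first 1
Round 2: Ashgrove=29 Cedarfen=10 Dunmere=17 Fernhollow=26 Ironridge=10 → close Ashgrove (overflow 19)
  29÷4 = 7 each, +1 to first 1
Round 3: Cedarfen=18 Dunmere=24 Fernhollow=33 Ironridge=17 → close Fernhollow (overflow 25)
  33÷3 = 11 each, +1 to first 0
Round 4: Cedarfen=29 Dunmere=35 Ironridge=28 → close Cedarfen (overflow 24)
  29÷2 = 14 each, +1 to first 1
Round 5: Dunmere=50 Ironridge=42 → close Dunmere (overflow 36)
  50÷1 = 50 each, +1 to first 0

Closure order: Hollowpine, Ashgrove, Fernhollow, Cedarfen, Dunmere
Last habitat: Ironridge with 92 animals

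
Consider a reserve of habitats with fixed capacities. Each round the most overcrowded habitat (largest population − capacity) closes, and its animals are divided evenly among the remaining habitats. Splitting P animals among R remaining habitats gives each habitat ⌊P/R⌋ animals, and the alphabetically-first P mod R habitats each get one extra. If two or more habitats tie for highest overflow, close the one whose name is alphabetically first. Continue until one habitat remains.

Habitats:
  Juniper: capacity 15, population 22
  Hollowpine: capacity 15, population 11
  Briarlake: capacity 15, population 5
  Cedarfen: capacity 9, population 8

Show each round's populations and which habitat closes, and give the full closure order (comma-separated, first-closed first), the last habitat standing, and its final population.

Round 1: Briarlake=5 Cedarfen=8 Hollowpine=11 Juniper=22 → close Juniper (overflow 7)
  22÷3 = 7 each, +1 to first 1
Round 2: Briarlake=13 Cedarfen=15 Hollowpine=18 → close Cedarfen (overflow 6)
  15÷2 = 7 each, +1 to first 1
Round 3: Briarlake=21 Hollowpine=25 → close Hollowpine (overflow 10)
  25÷1 = 25 each, +1 to first 0

Closure order: Juniper, Cedarfen, Hollowpine
Last habitat: Briarlake with 46 animals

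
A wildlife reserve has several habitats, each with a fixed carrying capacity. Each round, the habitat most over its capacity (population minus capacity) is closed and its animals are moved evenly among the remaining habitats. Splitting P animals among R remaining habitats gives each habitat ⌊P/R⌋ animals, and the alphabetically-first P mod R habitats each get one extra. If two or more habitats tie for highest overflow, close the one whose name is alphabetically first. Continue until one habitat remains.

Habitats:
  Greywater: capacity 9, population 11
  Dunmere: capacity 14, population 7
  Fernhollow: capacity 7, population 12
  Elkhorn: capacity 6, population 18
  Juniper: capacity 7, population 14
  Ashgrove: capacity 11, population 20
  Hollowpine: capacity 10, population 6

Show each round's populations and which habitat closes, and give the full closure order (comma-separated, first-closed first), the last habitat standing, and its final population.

Closure order: Elkhorn, Ashgrove, Juniper, Fernhollow, Greywater, Dunmere
Last habitat: Hollowpine with 88 animals

Round 1: Ashgrove=20 Dunmere=7 Elkhorn=18 Fernhollow=12 Greywater=11 Hollowpine=6 Juniper=14 → close Elkhorn (overflow 12)
  18÷6 = 3 each, +1 to first 0
Round 2: Ashgrove=23 Dunmere=10 Fernhollow=15 Greywater=14 Hollowpine=9 Juniper=17 → close Ashgrove (overflow 12)
  23÷5 = 4 each, +1 to first 3
Round 3: Dunmere=15 Fernhollow=20 Greywater=19 Hollowpine=13 Juniper=21 → close Juniper (overflow 14)
  21÷4 = 5 each, +1 to first 1
Round 4: Dunmere=21 Fernhollow=25 Greywater=24 Hollowpine=18 → close Fernhollow (overflow 18)
  25÷3 = 8 each, +1 to first 1
Round 5: Dunmere=30 Greywater=32 Hollowpine=26 → close Greywater (overflow 23)
  32÷2 = 16 each, +1 to first 0
Round 6: Dunmere=46 Hollowpine=42 → close Dunmere (overflow 32)
  46÷1 = 46 each, +1 to first 0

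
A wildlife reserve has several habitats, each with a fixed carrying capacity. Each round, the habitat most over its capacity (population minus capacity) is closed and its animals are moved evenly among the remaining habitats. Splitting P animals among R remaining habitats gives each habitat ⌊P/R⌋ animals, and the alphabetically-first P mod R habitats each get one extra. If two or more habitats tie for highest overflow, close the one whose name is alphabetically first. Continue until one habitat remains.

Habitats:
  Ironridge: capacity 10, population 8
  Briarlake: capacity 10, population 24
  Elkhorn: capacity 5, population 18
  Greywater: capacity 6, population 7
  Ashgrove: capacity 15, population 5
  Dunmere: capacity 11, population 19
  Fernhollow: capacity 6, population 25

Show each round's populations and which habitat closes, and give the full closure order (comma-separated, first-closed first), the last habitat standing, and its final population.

Round 1: Ashgrove=5 Briarlake=24 Dunmere=19 Elkhorn=18 Fernhollow=25 Greywater=7 Ironridge=8 → close Fernhollow (overflow 19)
  25÷6 = 4 each, +1 to first 1
Round 2: Ashgrove=10 Briarlake=28 Dunmere=23 Elkhorn=22 Greywater=11 Ironridge=12 → close Briarlake (overflow 18)
  28÷5 = 5 each, +1 to first 3
Round 3: Ashgrove=16 Dunmere=29 Elkhorn=28 Greywater=16 Ironridge=17 → close Elkhorn (overflow 23)
  28÷4 = 7 each, +1 to first 0
Round 4: Ashgrove=23 Dunmere=36 Greywater=23 Ironridge=24 → close Dunmere (overflow 25)
  36÷3 = 12 each, +1 to first 0
Round 5: Ashgrove=35 Greywater=35 Ironridge=36 → close Greywater (overflow 29)
  35÷2 = 17 each, +1 to first 1
Round 6: Ashgrove=53 Ironridge=53 → close Ironridge (overflow 43)
  53÷1 = 53 each, +1 to first 0

Closure order: Fernhollow, Briarlake, Elkhorn, Dunmere, Greywater, Ironridge
Last habitat: Ashgrove with 106 animals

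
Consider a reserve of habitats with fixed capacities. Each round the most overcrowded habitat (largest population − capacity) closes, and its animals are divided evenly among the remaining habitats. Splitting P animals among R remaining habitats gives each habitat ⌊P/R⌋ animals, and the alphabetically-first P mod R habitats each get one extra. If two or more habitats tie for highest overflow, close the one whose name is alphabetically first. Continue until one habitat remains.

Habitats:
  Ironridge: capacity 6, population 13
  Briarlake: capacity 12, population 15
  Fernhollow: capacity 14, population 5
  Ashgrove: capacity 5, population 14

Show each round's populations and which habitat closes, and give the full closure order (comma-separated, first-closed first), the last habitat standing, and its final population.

Round 1: Ashgrove=14 Briarlake=15 Fernhollow=5 Ironridge=13 → close Ashgrove (overflow 9)
  14÷3 = 4 each, +1 to first 2
Round 2: Briarlake=20 Fernhollow=10 Ironridge=17 → close Ironridge (overflow 11)
  17÷2 = 8 each, +1 to first 1
Round 3: Briarlake=29 Fernhollow=18 → close Briarlake (overflow 17)
  29÷1 = 29 each, +1 to first 0

Closure order: Ashgrove, Ironridge, Briarlake
Last habitat: Fernhollow with 47 animals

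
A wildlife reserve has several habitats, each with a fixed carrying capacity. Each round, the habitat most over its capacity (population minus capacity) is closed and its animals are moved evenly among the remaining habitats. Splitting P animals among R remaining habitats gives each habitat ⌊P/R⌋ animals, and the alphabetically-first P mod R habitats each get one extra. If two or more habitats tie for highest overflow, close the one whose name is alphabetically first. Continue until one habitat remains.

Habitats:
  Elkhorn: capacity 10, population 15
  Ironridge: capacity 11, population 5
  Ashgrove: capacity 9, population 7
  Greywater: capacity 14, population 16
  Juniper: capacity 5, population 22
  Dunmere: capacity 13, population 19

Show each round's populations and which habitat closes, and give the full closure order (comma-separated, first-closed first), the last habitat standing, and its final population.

Closure order: Juniper, Dunmere, Elkhorn, Greywater, Ashgrove
Last habitat: Ironridge with 84 animals

Round 1: Ashgrove=7 Dunmere=19 Elkhorn=15 Greywater=16 Ironridge=5 Juniper=22 → close Juniper (overflow 17)
  22÷5 = 4 each, +1 to first 2
Round 2: Ashgrove=12 Dunmere=24 Elkhorn=19 Greywater=20 Ironridge=9 → close Dunmere (overflow 11)
  24÷4 = 6 each, +1 to first 0
Round 3: Ashgrove=18 Elkhorn=25 Greywater=26 Ironridge=15 → close Elkhorn (overflow 15)
  25÷3 = 8 each, +1 to first 1
Round 4: Ashgrove=27 Greywater=34 Ironridge=23 → close Greywater (overflow 20)
  34÷2 = 17 each, +1 to first 0
Round 5: Ashgrove=44 Ironridge=40 → close Ashgrove (overflow 35)
  44÷1 = 44 each, +1 to first 0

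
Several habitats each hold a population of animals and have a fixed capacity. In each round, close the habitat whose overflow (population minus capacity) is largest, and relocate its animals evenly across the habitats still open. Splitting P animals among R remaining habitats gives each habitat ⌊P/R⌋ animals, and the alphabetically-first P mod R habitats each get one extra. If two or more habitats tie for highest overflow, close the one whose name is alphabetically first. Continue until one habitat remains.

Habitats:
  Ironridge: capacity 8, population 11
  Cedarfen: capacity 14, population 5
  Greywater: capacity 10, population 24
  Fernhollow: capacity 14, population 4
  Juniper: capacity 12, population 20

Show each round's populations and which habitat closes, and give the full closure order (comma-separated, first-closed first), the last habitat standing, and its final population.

Closure order: Greywater, Juniper, Ironridge, Cedarfen
Last habitat: Fernhollow with 64 animals

Round 1: Cedarfen=5 Fernhollow=4 Greywater=24 Ironridge=11 Juniper=20 → close Greywater (overflow 14)
  24÷4 = 6 each, +1 to first 0
Round 2: Cedarfen=11 Fernhollow=10 Ironridge=17 Juniper=26 → close Juniper (overflow 14)
  26÷3 = 8 each, +1 to first 2
Round 3: Cedarfen=20 Fernhollow=19 Ironridge=25 → close Ironridge (overflow 17)
  25÷2 = 12 each, +1 to first 1
Round 4: Cedarfen=33 Fernhollow=31 → close Cedarfen (overflow 19)
  33÷1 = 33 each, +1 to first 0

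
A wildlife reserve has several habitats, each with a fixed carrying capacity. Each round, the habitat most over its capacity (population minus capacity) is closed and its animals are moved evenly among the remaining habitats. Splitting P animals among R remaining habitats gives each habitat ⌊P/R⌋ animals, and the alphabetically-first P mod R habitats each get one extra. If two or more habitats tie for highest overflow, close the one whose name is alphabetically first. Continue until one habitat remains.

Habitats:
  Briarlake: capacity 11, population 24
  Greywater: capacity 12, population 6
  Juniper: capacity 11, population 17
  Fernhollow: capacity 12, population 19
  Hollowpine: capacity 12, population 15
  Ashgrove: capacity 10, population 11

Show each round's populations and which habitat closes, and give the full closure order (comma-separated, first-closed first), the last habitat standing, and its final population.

Round 1: Ashgrove=11 Briarlake=24 Fernhollow=19 Greywater=6 Hollowpine=15 Juniper=17 → close Briarlake (overflow 13)
  24÷5 = 4 each, +1 to first 4
Round 2: Ashgrove=16 Fernhollow=24 Greywater=11 Hollowpine=20 Juniper=21 → close Fernhollow (overflow 12)
  24÷4 = 6 each, +1 to first 0
Round 3: Ashgrove=22 Greywater=17 Hollowpine=26 Juniper=27 → close Juniper (overflow 16)
  27÷3 = 9 each, +1 to first 0
Round 4: Ashgrove=31 Greywater=26 Hollowpine=35 → close Hollowpine (overflow 23)
  35÷2 = 17 each, +1 to first 1
Round 5: Ashgrove=49 Greywater=43 → close Ashgrove (overflow 39)
  49÷1 = 49 each, +1 to first 0

Closure order: Briarlake, Fernhollow, Juniper, Hollowpine, Ashgrove
Last habitat: Greywater with 92 animals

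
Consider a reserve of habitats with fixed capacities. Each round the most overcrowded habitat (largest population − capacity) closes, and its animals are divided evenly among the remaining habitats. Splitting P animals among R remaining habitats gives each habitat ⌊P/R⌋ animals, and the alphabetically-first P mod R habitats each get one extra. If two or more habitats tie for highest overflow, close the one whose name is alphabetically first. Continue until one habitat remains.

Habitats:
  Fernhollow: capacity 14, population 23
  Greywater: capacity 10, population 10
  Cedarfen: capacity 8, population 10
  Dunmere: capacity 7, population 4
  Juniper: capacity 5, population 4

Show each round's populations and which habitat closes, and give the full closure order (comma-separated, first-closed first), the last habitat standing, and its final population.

Round 1: Cedarfen=10 Dunmere=4 Fernhollow=23 Greywater=10 Juniper=4 → close Fernhollow (overflow 9)
  23÷4 = 5 each, +1 to first 3
Round 2: Cedarfen=16 Dunmere=10 Greywater=16 Juniper=9 → close Cedarfen (overflow 8)
  16÷3 = 5 each, +1 to first 1
Round 3: Dunmere=16 Greywater=21 Juniper=14 → close Greywater (overflow 11)
  21÷2 = 10 each, +1 to first 1
Round 4: Dunmere=27 Juniper=24 → close Dunmere (overflow 20)
  27÷1 = 27 each, +1 to first 0

Closure order: Fernhollow, Cedarfen, Greywater, Dunmere
Last habitat: Juniper with 51 animals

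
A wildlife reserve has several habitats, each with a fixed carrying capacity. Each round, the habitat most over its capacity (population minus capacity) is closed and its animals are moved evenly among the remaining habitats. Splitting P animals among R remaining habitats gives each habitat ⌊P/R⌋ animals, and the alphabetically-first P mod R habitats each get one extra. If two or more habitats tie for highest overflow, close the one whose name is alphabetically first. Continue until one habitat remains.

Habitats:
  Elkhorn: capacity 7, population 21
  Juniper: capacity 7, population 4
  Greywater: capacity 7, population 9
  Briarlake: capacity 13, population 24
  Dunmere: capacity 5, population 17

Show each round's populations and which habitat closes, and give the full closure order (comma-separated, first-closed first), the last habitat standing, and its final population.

Closure order: Elkhorn, Briarlake, Dunmere, Greywater
Last habitat: Juniper with 75 animals

Round 1: Briarlake=24 Dunmere=17 Elkhorn=21 Greywater=9 Juniper=4 → close Elkhorn (overflow 14)
  21÷4 = 5 each, +1 to first 1
Round 2: Briarlake=30 Dunmere=22 Greywater=14 Juniper=9 → close Briarlake (overflow 17)
  30÷3 = 10 each, +1 to first 0
Round 3: Dunmere=32 Greywater=24 Juniper=19 → close Dunmere (overflow 27)
  32÷2 = 16 each, +1 to first 0
Round 4: Greywater=40 Juniper=35 → close Greywater (overflow 33)
  40÷1 = 40 each, +1 to first 0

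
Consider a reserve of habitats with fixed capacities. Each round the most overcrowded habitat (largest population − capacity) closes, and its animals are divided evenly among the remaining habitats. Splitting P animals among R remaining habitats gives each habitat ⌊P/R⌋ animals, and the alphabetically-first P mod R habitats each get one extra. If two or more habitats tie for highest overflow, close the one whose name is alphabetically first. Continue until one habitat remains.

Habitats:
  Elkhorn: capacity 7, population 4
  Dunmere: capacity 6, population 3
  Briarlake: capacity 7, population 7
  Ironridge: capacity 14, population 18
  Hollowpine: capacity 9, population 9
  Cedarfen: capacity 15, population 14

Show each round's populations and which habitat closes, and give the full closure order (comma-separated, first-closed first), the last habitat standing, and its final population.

Round 1: Briarlake=7 Cedarfen=14 Dunmere=3 Elkhorn=4 Hollowpine=9 Ironridge=18 → close Ironridge (overflow 4)
  18÷5 = 3 each, +1 to first 3
Round 2: Briarlake=11 Cedarfen=18 Dunmere=7 Elkhorn=7 Hollowpine=12 → close Briarlake (overflow 4)
  11÷4 = 2 each, +1 to first 3
Round 3: Cedarfen=21 Dunmere=10 Elkhorn=10 Hollowpine=14 → close Cedarfen (overflow 6)
  21÷3 = 7 each, +1 to first 0
Round 4: Dunmere=17 Elkhorn=17 Hollowpine=21 → close Hollowpine (overflow 12)
  21÷2 = 10 each, +1 to first 1
Round 5: Dunmere=28 Elkhorn=27 → close Dunmere (overflow 22)
  28÷1 = 28 each, +1 to first 0

Closure order: Ironridge, Briarlake, Cedarfen, Hollowpine, Dunmere
Last habitat: Elkhorn with 55 animals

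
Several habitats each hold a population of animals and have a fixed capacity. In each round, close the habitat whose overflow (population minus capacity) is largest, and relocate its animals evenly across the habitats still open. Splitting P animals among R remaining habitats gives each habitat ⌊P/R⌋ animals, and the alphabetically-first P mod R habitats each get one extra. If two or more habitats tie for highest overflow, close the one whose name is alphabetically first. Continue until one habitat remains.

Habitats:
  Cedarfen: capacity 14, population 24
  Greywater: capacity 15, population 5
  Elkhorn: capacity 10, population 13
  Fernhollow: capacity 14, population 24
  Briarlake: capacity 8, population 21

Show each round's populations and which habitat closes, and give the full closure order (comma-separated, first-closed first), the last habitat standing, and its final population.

Round 1: Briarlake=21 Cedarfen=24 Elkhorn=13 Fernhollow=24 Greywater=5 → close Briarlake (overflow 13)
  21÷4 = 5 each, +1 to first 1
Round 2: Cedarfen=30 Elkhorn=18 Fernhollow=29 Greywater=10 → close Cedarfen (overflow 16)
  30÷3 = 10 each, +1 to first 0
Round 3: Elkhorn=28 Fernhollow=39 Greywater=20 → close Fernhollow (overflow 25)
  39÷2 = 19 each, +1 to first 1
Round 4: Elkhorn=48 Greywater=39 → close Elkhorn (overflow 38)
  48÷1 = 48 each, +1 to first 0

Closure order: Briarlake, Cedarfen, Fernhollow, Elkhorn
Last habitat: Greywater with 87 animals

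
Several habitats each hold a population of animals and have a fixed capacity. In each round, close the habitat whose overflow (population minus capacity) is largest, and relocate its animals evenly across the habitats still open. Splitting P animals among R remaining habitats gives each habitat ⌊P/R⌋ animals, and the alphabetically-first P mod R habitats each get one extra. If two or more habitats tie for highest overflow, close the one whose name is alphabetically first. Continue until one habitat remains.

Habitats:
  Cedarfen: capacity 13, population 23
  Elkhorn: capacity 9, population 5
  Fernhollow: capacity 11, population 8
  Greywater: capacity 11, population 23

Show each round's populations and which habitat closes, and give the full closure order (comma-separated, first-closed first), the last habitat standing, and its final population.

Closure order: Greywater, Cedarfen, Elkhorn
Last habitat: Fernhollow with 59 animals

Round 1: Cedarfen=23 Elkhorn=5 Fernhollow=8 Greywater=23 → close Greywater (overflow 12)
  23÷3 = 7 each, +1 to first 2
Round 2: Cedarfen=31 Elkhorn=13 Fernhollow=15 → close Cedarfen (overflow 18)
  31÷2 = 15 each, +1 to first 1
Round 3: Elkhorn=29 Fernhollow=30 → close Elkhorn (overflow 20)
  29÷1 = 29 each, +1 to first 0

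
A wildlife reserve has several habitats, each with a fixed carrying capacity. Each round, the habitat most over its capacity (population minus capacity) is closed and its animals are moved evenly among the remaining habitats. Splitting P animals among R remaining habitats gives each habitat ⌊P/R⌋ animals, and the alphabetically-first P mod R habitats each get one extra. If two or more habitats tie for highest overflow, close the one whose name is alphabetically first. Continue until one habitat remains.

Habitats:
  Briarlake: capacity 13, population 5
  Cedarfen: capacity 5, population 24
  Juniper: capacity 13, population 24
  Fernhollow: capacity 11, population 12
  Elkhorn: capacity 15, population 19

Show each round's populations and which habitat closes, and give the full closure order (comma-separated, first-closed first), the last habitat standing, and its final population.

Closure order: Cedarfen, Juniper, Elkhorn, Fernhollow
Last habitat: Briarlake with 84 animals

Round 1: Briarlake=5 Cedarfen=24 Elkhorn=19 Fernhollow=12 Juniper=24 → close Cedarfen (overflow 19)
  24÷4 = 6 each, +1 to first 0
Round 2: Briarlake=11 Elkhorn=25 Fernhollow=18 Juniper=30 → close Juniper (overflow 17)
  30÷3 = 10 each, +1 to first 0
Round 3: Briarlake=21 Elkhorn=35 Fernhollow=28 → close Elkhorn (overflow 20)
  35÷2 = 17 each, +1 to first 1
Round 4: Briarlake=39 Fernhollow=45 → close Fernhollow (overflow 34)
  45÷1 = 45 each, +1 to first 0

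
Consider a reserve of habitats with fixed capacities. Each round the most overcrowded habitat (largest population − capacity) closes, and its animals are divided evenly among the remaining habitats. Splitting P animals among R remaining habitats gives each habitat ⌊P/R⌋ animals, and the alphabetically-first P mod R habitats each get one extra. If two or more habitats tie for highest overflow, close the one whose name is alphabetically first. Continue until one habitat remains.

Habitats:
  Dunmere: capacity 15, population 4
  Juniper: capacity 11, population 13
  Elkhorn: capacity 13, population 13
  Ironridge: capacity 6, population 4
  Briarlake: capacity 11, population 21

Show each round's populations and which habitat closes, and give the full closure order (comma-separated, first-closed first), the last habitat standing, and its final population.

Closure order: Briarlake, Juniper, Elkhorn, Ironridge
Last habitat: Dunmere with 55 animals

Round 1: Briarlake=21 Dunmere=4 Elkhorn=13 Ironridge=4 Juniper=13 → close Briarlake (overflow 10)
  21÷4 = 5 each, +1 to first 1
Round 2: Dunmere=10 Elkhorn=18 Ironridge=9 Juniper=18 → close Juniper (overflow 7)
  18÷3 = 6 each, +1 to first 0
Round 3: Dunmere=16 Elkhorn=24 Ironridge=15 → close Elkhorn (overflow 11)
  24÷2 = 12 each, +1 to first 0
Round 4: Dunmere=28 Ironridge=27 → close Ironridge (overflow 21)
  27÷1 = 27 each, +1 to first 0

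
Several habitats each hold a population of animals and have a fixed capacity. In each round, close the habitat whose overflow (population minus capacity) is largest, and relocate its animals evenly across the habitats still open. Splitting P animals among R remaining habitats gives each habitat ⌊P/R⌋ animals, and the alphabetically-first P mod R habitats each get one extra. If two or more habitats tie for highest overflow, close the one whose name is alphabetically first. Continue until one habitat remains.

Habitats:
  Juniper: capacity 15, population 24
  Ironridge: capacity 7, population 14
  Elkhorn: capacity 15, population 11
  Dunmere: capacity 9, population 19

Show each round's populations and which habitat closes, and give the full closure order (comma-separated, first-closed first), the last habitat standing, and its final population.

Closure order: Dunmere, Juniper, Ironridge
Last habitat: Elkhorn with 68 animals

Round 1: Dunmere=19 Elkhorn=11 Ironridge=14 Juniper=24 → close Dunmere (overflow 10)
  19÷3 = 6 each, +1 to first 1
Round 2: Elkhorn=18 Ironridge=20 Juniper=30 → close Juniper (overflow 15)
  30÷2 = 15 each, +1 to first 0
Round 3: Elkhorn=33 Ironridge=35 → close Ironridge (overflow 28)
  35÷1 = 35 each, +1 to first 0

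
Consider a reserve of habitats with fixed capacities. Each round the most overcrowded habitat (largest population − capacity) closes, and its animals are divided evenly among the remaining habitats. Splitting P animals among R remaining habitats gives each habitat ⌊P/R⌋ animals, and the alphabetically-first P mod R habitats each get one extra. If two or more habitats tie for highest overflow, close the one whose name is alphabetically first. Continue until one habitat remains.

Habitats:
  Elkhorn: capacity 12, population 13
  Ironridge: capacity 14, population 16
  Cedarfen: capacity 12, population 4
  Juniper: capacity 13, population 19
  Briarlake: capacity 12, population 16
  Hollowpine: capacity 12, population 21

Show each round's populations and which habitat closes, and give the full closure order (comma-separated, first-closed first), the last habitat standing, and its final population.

Round 1: Briarlake=16 Cedarfen=4 Elkhorn=13 Hollowpine=21 Ironridge=16 Juniper=19 → close Hollowpine (overflow 9)
  21÷5 = 4 each, +1 to first 1
Round 2: Briarlake=21 Cedarfen=8 Elkhorn=17 Ironridge=20 Juniper=23 → close Juniper (overflow 10)
  23÷4 = 5 each, +1 to first 3
Round 3: Briarlake=27 Cedarfen=14 Elkhorn=23 Ironridge=25 → close Briarlake (overflow 15)
  27÷3 = 9 each, +1 to first 0
Round 4: Cedarfen=23 Elkhorn=32 Ironridge=34 → close Elkhorn (overflow 20)
  32÷2 = 16 each, +1 to first 0
Round 5: Cedarfen=39 Ironridge=50 → close Ironridge (overflow 36)
  50÷1 = 50 each, +1 to first 0

Closure order: Hollowpine, Juniper, Briarlake, Elkhorn, Ironridge
Last habitat: Cedarfen with 89 animals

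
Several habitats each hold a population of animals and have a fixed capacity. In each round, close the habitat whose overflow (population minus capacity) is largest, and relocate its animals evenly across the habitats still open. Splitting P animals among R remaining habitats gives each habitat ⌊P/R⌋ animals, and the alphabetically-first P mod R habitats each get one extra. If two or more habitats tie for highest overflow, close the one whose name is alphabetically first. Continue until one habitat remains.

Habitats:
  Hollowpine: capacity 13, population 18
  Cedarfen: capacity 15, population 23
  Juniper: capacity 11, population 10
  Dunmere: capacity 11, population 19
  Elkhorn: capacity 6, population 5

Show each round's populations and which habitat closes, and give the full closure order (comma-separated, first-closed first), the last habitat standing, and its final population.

Closure order: Cedarfen, Dunmere, Hollowpine, Elkhorn
Last habitat: Juniper with 75 animals

Round 1: Cedarfen=23 Dunmere=19 Elkhorn=5 Hollowpine=18 Juniper=10 → close Cedarfen (overflow 8)
  23÷4 = 5 each, +1 to first 3
Round 2: Dunmere=25 Elkhorn=11 Hollowpine=24 Juniper=15 → close Dunmere (overflow 14)
  25÷3 = 8 each, +1 to first 1
Round 3: Elkhorn=20 Hollowpine=32 Juniper=23 → close Hollowpine (overflow 19)
  32÷2 = 16 each, +1 to first 0
Round 4: Elkhorn=36 Juniper=39 → close Elkhorn (overflow 30)
  36÷1 = 36 each, +1 to first 0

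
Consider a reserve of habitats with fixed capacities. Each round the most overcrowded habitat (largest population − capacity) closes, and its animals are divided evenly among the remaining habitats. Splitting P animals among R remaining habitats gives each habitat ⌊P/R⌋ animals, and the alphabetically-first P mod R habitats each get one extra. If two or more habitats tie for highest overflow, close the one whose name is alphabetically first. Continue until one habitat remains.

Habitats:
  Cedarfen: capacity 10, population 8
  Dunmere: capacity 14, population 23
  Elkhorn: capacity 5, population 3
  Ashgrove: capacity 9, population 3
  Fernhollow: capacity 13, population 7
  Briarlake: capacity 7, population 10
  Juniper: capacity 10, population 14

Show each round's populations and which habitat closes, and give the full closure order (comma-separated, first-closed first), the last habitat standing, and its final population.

Round 1: Ashgrove=3 Briarlake=10 Cedarfen=8 Dunmere=23 Elkhorn=3 Fernhollow=7 Juniper=14 → close Dunmere (overflow 9)
  23÷6 = 3 each, +1 to first 5
Round 2: Ashgrove=7 Briarlake=14 Cedarfen=12 Elkhorn=7 Fernhollow=11 Juniper=17 → close Briarlake (overflow 7)
  14÷5 = 2 each, +1 to first 4
Round 3: Ashgrove=10 Cedarfen=15 Elkhorn=10 Fernhollow=14 Juniper=19 → close Juniper (overflow 9)
  19÷4 = 4 each, +1 to first 3
Round 4: Ashgrove=15 Cedarfen=20 Elkhorn=15 Fernhollow=18 → close Cedarfen (overflow 10)
  20÷3 = 6 each, +1 to first 2
Round 5: Ashgrove=22 Elkhorn=22 Fernhollow=24 → close Elkhorn (overflow 17)
  22÷2 = 11 each, +1 to first 0
Round 6: Ashgrove=33 Fernhollow=35 → close Ashgrove (overflow 24)
  33÷1 = 33 each, +1 to first 0

Closure order: Dunmere, Briarlake, Juniper, Cedarfen, Elkhorn, Ashgrove
Last habitat: Fernhollow with 68 animals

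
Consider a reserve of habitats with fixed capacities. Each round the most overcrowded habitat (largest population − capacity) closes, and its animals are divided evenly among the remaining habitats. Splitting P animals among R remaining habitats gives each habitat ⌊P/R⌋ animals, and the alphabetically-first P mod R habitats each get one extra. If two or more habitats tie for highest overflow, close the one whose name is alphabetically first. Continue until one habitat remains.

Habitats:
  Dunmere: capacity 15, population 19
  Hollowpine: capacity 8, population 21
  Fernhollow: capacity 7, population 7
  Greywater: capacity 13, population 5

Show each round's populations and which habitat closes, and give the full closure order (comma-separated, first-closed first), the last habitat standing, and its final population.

Closure order: Hollowpine, Dunmere, Fernhollow
Last habitat: Greywater with 52 animals

Round 1: Dunmere=19 Fernhollow=7 Greywater=5 Hollowpine=21 → close Hollowpine (overflow 13)
  21÷3 = 7 each, +1 to first 0
Round 2: Dunmere=26 Fernhollow=14 Greywater=12 → close Dunmere (overflow 11)
  26÷2 = 13 each, +1 to first 0
Round 3: Fernhollow=27 Greywater=25 → close Fernhollow (overflow 20)
  27÷1 = 27 each, +1 to first 0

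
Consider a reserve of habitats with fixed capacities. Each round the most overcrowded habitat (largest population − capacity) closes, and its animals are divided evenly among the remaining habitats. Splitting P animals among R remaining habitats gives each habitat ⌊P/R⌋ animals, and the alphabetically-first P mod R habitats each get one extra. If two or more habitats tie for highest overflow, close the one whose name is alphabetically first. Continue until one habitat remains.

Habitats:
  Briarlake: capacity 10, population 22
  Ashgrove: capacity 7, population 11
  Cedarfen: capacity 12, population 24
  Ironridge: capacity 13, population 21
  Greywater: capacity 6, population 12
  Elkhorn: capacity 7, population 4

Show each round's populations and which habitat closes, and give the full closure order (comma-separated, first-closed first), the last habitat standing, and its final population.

Closure order: Briarlake, Cedarfen, Ironridge, Ashgrove, Greywater
Last habitat: Elkhorn with 94 animals

Round 1: Ashgrove=11 Briarlake=22 Cedarfen=24 Elkhorn=4 Greywater=12 Ironridge=21 → close Briarlake (overflow 12)
  22÷5 = 4 each, +1 to first 2
Round 2: Ashgrove=16 Cedarfen=29 Elkhorn=8 Greywater=16 Ironridge=25 → close Cedarfen (overflow 17)
  29÷4 = 7 each, +1 to first 1
Round 3: Ashgrove=24 Elkhorn=15 Greywater=23 Ironridge=32 → close Ironridge (overflow 19)
  32÷3 = 10 each, +1 to first 2
Round 4: Ashgrove=35 Elkhorn=26 Greywater=33 → close Ashgrove (overflow 28)
  35÷2 = 17 each, +1 to first 1
Round 5: Elkhorn=44 Greywater=50 → close Greywater (overflow 44)
  50÷1 = 50 each, +1 to first 0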